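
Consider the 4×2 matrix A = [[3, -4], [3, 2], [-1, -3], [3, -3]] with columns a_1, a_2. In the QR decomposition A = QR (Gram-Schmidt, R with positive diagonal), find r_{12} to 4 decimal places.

a_1 = (3, 3, -1, 3); ‖a_1‖ = 5.2915, so q_1 = (0.5669, 0.5669, -0.1890, 0.5669).
r_{12} = q_1·a_2 = -2.2678.

r_{12} = -2.2678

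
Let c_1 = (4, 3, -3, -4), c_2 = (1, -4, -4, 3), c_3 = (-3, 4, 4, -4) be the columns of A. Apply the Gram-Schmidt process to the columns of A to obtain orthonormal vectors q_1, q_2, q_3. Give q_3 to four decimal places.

c_1 = (4, 3, -3, -4); ‖c_1‖ = 7.0711, so q_1 = (0.5657, 0.4243, -0.4243, -0.5657).
q_1·c_2 = 0.5657·1 + 0.4243·(-4) + (-0.4243)·(-4) + (-0.5657)·3 = -1.1314.
u_2 = c_2 + 1.1314·q_1 = (1.6400, -3.5200, -4.4800, 2.3600).
‖u_2‖ = 6.3812, so q_2 = (0.2570, -0.5516, -0.7021, 0.3698).
q_1·c_3 = 0.5657·(-3) + 0.4243·4 + (-0.4243)·4 + (-0.5657)·(-4) = 0.5657; q_2·c_3 = 0.2570·(-3) + (-0.5516)·4 + (-0.7021)·4 + 0.3698·(-4) = -7.2651.
u_3 = c_3 − 0.5657·q_1 + 7.2651·q_2 = (-1.4528, -0.2475, -0.8605, -0.9931).
‖u_3‖ = 1.9745, so q_3 = (-0.7358, -0.1254, -0.4358, -0.5030).

q_3 = (-0.7358, -0.1254, -0.4358, -0.5030)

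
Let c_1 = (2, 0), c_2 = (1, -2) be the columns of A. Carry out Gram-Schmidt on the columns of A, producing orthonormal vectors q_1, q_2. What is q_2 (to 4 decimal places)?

c_1 = (2, 0); ‖c_1‖ = 2.0000, so q_1 = (1.0000, 0.0000).
q_1·c_2 = 1.0000·1 + 0.0000·(-2) = 1.0000.
u_2 = c_2 − 1.0000·q_1 = (0.0000, -2.0000).
‖u_2‖ = 2.0000, so q_2 = (0.0000, -1.0000).

q_2 = (0.0000, -1.0000)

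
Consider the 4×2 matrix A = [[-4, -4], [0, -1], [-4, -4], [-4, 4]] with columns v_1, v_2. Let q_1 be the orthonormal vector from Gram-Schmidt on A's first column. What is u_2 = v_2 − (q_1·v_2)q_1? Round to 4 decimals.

u_2 = (-2.6667, -1.0000, -2.6667, 5.3333)

q_1 = v_1/‖v_1‖ = (-4, 0, -4, -4)/6.9282 = (-0.5774, 0.0000, -0.5774, -0.5774).
r_{12} = q_1·v_2 = 2.3094.
u_2 = v_2 − 2.3094·q_1 = (-2.6667, -1.0000, -2.6667, 5.3333).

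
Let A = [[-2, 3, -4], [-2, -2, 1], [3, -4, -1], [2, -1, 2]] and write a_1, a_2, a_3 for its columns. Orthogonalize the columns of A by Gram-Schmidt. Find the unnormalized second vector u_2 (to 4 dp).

u_2 = (1.4762, -3.5238, -1.7143, 0.5238)

q_1 = a_1/‖a_1‖ = (-2, -2, 3, 2)/4.5826 = (-0.4364, -0.4364, 0.6547, 0.4364).
r_{12} = q_1·a_2 = -3.4915.
u_2 = a_2 + 3.4915·q_1 = (1.4762, -3.5238, -1.7143, 0.5238).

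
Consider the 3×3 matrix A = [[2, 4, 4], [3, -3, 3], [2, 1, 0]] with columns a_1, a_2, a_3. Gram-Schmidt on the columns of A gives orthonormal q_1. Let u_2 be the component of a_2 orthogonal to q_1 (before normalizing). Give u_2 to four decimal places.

u_2 = (3.8824, -3.1765, 0.8824)

a_1 = (2, 3, 2); ‖a_1‖ = 4.1231, so q_1 = (0.4851, 0.7276, 0.4851).
q_1·a_2 = 0.4851·4 + 0.7276·(-3) + 0.4851·1 = 0.2425.
u_2 = a_2 − 0.2425·q_1 = (3.8824, -3.1765, 0.8824).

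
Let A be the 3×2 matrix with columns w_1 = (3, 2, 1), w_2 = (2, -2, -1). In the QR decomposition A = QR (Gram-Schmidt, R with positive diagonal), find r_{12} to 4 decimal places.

e_1 = w_1/‖w_1‖ = (3, 2, 1)/3.7417 = (0.8018, 0.5345, 0.2673).
r_{12} = e_1·w_2 = 0.2673.

r_{12} = 0.2673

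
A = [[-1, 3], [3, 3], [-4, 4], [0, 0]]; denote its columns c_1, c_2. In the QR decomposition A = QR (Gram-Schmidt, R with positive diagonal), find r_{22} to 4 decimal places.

c_1 = (-1, 3, -4, 0); ‖c_1‖ = 5.0990, so q_1 = (-0.1961, 0.5883, -0.7845, 0.0000).
q_1·c_2 = (-0.1961)·3 + 0.5883·3 + (-0.7845)·4 + 0.0000·0 = -1.9612.
u_2 = c_2 + 1.9612·q_1 = (2.6154, 4.1538, 2.4615, 0.0000).
r_{22} = ‖u_2‖ = 5.4913.

r_{22} = 5.4913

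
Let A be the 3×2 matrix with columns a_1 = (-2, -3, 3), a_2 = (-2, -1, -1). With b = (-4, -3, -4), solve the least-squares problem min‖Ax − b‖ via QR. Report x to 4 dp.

a_1 = (-2, -3, 3); ‖a_1‖ = 4.6904, so e_1 = (-0.4264, -0.6396, 0.6396).
e_1·a_2 = (-0.4264)·(-2) + (-0.6396)·(-1) + 0.6396·(-1) = 0.8528.
u_2 = a_2 − 0.8528·e_1 = (-1.6364, -0.4545, -1.5455).
‖u_2‖ = 2.2962, so e_2 = (-0.7126, -0.1980, -0.6730).
Qᵀb = (1.0660, 6.1365).
Back-substitute: x_2 = 6.1365/2.2962 = 2.6724.
x_1 = (1.0660 − 0.8528·2.6724)/4.6904 = -0.2586.

x = (-0.2586, 2.6724)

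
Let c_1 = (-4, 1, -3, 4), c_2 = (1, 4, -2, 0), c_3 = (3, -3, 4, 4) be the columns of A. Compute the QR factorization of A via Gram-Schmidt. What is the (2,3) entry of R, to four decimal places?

c_1 = (-4, 1, -3, 4); ‖c_1‖ = 6.4807, so e_1 = (-0.6172, 0.1543, -0.4629, 0.6172).
e_1·c_2 = (-0.6172)·1 + 0.1543·4 + (-0.4629)·(-2) + 0.6172·0 = 0.9258.
u_2 = c_2 − 0.9258·e_1 = (1.5714, 3.8571, -1.5714, -0.5714).
‖u_2‖ = 4.4881, so e_2 = (0.3501, 0.8594, -0.3501, -0.1273).
r_{23} = e_2·c_3 = -3.4377.

r_{23} = -3.4377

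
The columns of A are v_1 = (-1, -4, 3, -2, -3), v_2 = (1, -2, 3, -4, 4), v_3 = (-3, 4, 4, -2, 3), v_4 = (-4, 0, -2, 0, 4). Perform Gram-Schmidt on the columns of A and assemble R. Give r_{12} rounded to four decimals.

e_1 = v_1/‖v_1‖ = (-1, -4, 3, -2, -3)/6.2450 = (-0.1601, -0.6405, 0.4804, -0.3203, -0.4804).
r_{12} = e_1·v_2 = 1.9215.

r_{12} = 1.9215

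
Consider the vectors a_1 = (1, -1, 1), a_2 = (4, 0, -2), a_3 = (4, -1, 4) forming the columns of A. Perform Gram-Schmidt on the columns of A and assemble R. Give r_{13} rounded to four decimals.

e_1 = a_1/‖a_1‖ = (1, -1, 1)/1.7321 = (0.5774, -0.5774, 0.5774).
r_{13} = e_1·a_3 = 5.1962.

r_{13} = 5.1962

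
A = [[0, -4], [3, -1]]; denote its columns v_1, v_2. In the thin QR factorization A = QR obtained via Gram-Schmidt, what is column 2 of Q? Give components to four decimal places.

e_2 = (-1.0000, 0.0000)

v_1 = (0, 3); ‖v_1‖ = 3.0000, so e_1 = (0.0000, 1.0000).
e_1·v_2 = 0.0000·(-4) + 1.0000·(-1) = -1.0000.
u_2 = v_2 + 1.0000·e_1 = (-4.0000, 0.0000).
‖u_2‖ = 4.0000, so e_2 = (-1.0000, 0.0000).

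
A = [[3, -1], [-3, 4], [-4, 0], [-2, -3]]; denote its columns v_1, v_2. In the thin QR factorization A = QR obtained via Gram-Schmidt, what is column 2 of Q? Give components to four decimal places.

q_2 = (-0.0593, 0.6733, -0.1939, -0.7110)

q_1 = v_1/‖v_1‖ = (3, -3, -4, -2)/6.1644 = (0.4867, -0.4867, -0.6489, -0.3244).
r_{12} = q_1·v_2 = -1.4600.
u_2 = v_2 + 1.4600·q_1 = (-0.2895, 3.2895, -0.9474, -3.4737).
‖u_2‖ = 4.8855, so q_2 = (-0.0593, 0.6733, -0.1939, -0.7110).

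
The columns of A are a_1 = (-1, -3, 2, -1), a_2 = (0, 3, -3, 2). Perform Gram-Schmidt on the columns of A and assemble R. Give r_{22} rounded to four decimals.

r_{22} = 1.6533

q_1 = a_1/‖a_1‖ = (-1, -3, 2, -1)/3.8730 = (-0.2582, -0.7746, 0.5164, -0.2582).
r_{12} = q_1·a_2 = -4.3894.
u_2 = a_2 + 4.3894·q_1 = (-1.1333, -0.4000, -0.7333, 0.8667).
r_{22} = ‖u_2‖ = 1.6533.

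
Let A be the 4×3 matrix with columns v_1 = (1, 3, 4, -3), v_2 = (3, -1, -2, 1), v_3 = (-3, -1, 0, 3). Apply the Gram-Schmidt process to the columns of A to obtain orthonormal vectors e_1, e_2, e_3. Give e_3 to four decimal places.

e_3 = (0.1039, 0.1133, 0.5194, 0.8406)

v_1 = (1, 3, 4, -3); ‖v_1‖ = 5.9161, so e_1 = (0.1690, 0.5071, 0.6761, -0.5071).
e_1·v_2 = 0.1690·3 + 0.5071·(-1) + 0.6761·(-2) + (-0.5071)·1 = -1.8593.
u_2 = v_2 + 1.8593·e_1 = (3.3143, -0.0571, -0.7429, 0.0571).
‖u_2‖ = 3.3975, so e_2 = (0.9755, -0.0168, -0.2186, 0.0168).
e_1·v_3 = 0.1690·(-3) + 0.5071·(-1) + 0.6761·0 + (-0.5071)·3 = -2.5355; e_2·v_3 = 0.9755·(-3) + (-0.0168)·(-1) + (-0.2186)·0 + 0.0168·3 = -2.8593.
u_3 = v_3 + 2.5355·e_1 + 2.8593·e_2 = (0.2178, 0.2376, 1.0891, 1.7624).
‖u_3‖ = 2.0967, so e_3 = (0.1039, 0.1133, 0.5194, 0.8406).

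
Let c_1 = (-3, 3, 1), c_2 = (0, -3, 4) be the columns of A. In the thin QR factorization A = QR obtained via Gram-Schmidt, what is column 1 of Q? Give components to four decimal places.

e_1 = (-0.6882, 0.6882, 0.2294)

e_1 = c_1/‖c_1‖ = (-3, 3, 1)/4.3589 = (-0.6882, 0.6882, 0.2294).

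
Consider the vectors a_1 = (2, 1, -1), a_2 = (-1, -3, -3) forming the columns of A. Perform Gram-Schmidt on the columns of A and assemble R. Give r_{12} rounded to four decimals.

r_{12} = -0.8165

a_1 = (2, 1, -1); ‖a_1‖ = 2.4495, so q_1 = (0.8165, 0.4082, -0.4082).
r_{12} = q_1·a_2 = -0.8165.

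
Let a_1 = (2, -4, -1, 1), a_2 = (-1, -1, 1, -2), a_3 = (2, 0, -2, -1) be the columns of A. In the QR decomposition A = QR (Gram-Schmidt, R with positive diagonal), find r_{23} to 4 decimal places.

e_1 = a_1/‖a_1‖ = (2, -4, -1, 1)/4.6904 = (0.4264, -0.8528, -0.2132, 0.2132).
r_{12} = e_1·a_2 = -0.2132.
u_2 = a_2 + 0.2132·e_1 = (-0.9091, -1.1818, 0.9545, -1.9545).
‖u_2‖ = 2.6371, so e_2 = (-0.3447, -0.4481, 0.3620, -0.7412).
r_{23} = e_2·a_3 = -0.6722.

r_{23} = -0.6722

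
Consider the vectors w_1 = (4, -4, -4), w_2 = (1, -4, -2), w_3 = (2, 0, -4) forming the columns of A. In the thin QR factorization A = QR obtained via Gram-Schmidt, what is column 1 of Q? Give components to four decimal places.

q_1 = (0.5774, -0.5774, -0.5774)

w_1 = (4, -4, -4); ‖w_1‖ = 6.9282, so q_1 = (0.5774, -0.5774, -0.5774).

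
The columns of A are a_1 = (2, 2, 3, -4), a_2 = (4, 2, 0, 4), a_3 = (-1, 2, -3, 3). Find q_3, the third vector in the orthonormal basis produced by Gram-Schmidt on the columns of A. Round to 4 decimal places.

a_1 = (2, 2, 3, -4); ‖a_1‖ = 5.7446, so q_1 = (0.3482, 0.3482, 0.5222, -0.6963).
q_1·a_2 = 0.3482·4 + 0.3482·2 + 0.5222·0 + (-0.6963)·4 = -0.6963.
u_2 = a_2 + 0.6963·q_1 = (4.2424, 2.2424, 0.3636, 3.5152).
‖u_2‖ = 5.9595, so q_2 = (0.7119, 0.3763, 0.0610, 0.5898).
q_1·a_3 = 0.3482·(-1) + 0.3482·2 + 0.5222·(-3) + (-0.6963)·3 = -3.3075; q_2·a_3 = 0.7119·(-1) + 0.3763·2 + 0.0610·(-3) + 0.5898·3 = 1.6272.
u_3 = a_3 + 3.3075·q_1 − 1.6272·q_2 = (-1.0068, 2.5392, -1.3720, -0.2628).
‖u_3‖ = 3.0681, so q_3 = (-0.3282, 0.8276, -0.4472, -0.0857).

q_3 = (-0.3282, 0.8276, -0.4472, -0.0857)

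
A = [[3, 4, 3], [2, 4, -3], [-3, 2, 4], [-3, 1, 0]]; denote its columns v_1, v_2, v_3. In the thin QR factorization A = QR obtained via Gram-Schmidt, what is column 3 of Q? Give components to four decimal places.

v_1 = (3, 2, -3, -3); ‖v_1‖ = 5.5678, so e_1 = (0.5388, 0.3592, -0.5388, -0.5388).
e_1·v_2 = 0.5388·4 + 0.3592·4 + (-0.5388)·2 + (-0.5388)·1 = 1.9757.
u_2 = v_2 − 1.9757·e_1 = (2.9355, 3.2903, 3.0645, 2.0645).
‖u_2‖ = 5.7530, so e_2 = (0.5103, 0.5719, 0.5327, 0.3589).
e_1·v_3 = 0.5388·3 + 0.3592·(-3) + (-0.5388)·4 + (-0.5388)·0 = -1.6164; e_2·v_3 = 0.5103·3 + 0.5719·(-3) + 0.5327·4 + 0.3589·0 = 1.9457.
u_3 = v_3 + 1.6164·e_1 − 1.9457·e_2 = (2.8782, -3.5322, 2.0926, -1.5692).
‖u_3‖ = 5.2537, so e_3 = (0.5478, -0.6723, 0.3983, -0.2987).

e_3 = (0.5478, -0.6723, 0.3983, -0.2987)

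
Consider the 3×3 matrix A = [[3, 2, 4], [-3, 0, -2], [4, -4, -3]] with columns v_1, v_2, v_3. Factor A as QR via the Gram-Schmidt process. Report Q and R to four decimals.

e_1 = v_1/‖v_1‖ = (3, -3, 4)/5.8310 = (0.5145, -0.5145, 0.6860).
r_{12} = e_1·v_2 = -1.7150.
u_2 = v_2 + 1.7150·e_1 = (2.8824, -0.8824, -2.8235).
‖u_2‖ = 4.1302, so e_2 = (0.6979, -0.2136, -0.6836).
r_{13} = e_1·v_3 = 1.0290; r_{23} = e_2·v_3 = 5.2696.
u_3 = v_3 − 1.0290·e_1 − 5.2696·e_2 = (-0.2069, -0.3448, -0.1034).
‖u_3‖ = 0.4152, so e_3 = (-0.4983, -0.8305, -0.2491).

Q = [[0.5145, 0.6979, -0.4983], [-0.5145, -0.2136, -0.8305], [0.6860, -0.6836, -0.2491]], R = [[5.8310, -1.7150, 1.0290], [0.0000, 4.1302, 5.2696], [0.0000, 0.0000, 0.4152]]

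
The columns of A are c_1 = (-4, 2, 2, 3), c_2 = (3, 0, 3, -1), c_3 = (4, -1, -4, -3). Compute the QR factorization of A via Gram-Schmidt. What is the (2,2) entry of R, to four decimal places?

r_{22} = 4.0676

c_1 = (-4, 2, 2, 3); ‖c_1‖ = 5.7446, so q_1 = (-0.6963, 0.3482, 0.3482, 0.5222).
q_1·c_2 = (-0.6963)·3 + 0.3482·0 + 0.3482·3 + 0.5222·(-1) = -1.5667.
u_2 = c_2 + 1.5667·q_1 = (1.9091, 0.5455, 3.5455, -0.1818).
r_{22} = ‖u_2‖ = 4.0676.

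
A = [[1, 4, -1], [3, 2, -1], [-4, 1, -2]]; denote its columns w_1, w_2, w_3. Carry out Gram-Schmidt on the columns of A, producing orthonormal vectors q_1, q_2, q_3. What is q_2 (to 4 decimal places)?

w_1 = (1, 3, -4); ‖w_1‖ = 5.0990, so q_1 = (0.1961, 0.5883, -0.7845).
q_1·w_2 = 0.1961·4 + 0.5883·2 + (-0.7845)·1 = 1.1767.
u_2 = w_2 − 1.1767·q_1 = (3.7692, 1.3077, 1.9231).
‖u_2‖ = 4.4289, so q_2 = (0.8510, 0.2953, 0.4342).

q_2 = (0.8510, 0.2953, 0.4342)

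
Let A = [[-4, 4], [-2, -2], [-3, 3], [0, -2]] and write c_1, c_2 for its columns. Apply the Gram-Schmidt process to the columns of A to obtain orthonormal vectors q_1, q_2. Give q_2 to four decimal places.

q_2 = (0.2616, -0.8175, 0.1962, -0.4741)

q_1 = c_1/‖c_1‖ = (-4, -2, -3, 0)/5.3852 = (-0.7428, -0.3714, -0.5571, 0.0000).
r_{12} = q_1·c_2 = -3.8996.
u_2 = c_2 + 3.8996·q_1 = (1.1034, -3.4483, 0.8276, -2.0000).
‖u_2‖ = 4.2182, so q_2 = (0.2616, -0.8175, 0.1962, -0.4741).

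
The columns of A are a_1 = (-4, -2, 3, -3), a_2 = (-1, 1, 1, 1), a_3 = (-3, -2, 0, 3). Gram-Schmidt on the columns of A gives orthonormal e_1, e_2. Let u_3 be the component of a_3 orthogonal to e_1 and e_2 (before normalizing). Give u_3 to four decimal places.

u_3 = (-1.5270, -2.6622, -1.3378, 2.4730)

a_1 = (-4, -2, 3, -3); ‖a_1‖ = 6.1644, so e_1 = (-0.6489, -0.3244, 0.4867, -0.4867).
e_1·a_2 = (-0.6489)·(-1) + (-0.3244)·1 + 0.4867·1 + (-0.4867)·1 = 0.3244.
u_2 = a_2 − 0.3244·e_1 = (-0.7895, 1.1053, 0.8421, 1.1579).
‖u_2‖ = 1.9735, so e_2 = (-0.4000, 0.5600, 0.4267, 0.5867).
e_1·a_3 = (-0.6489)·(-3) + (-0.3244)·(-2) + 0.4867·0 + (-0.4867)·3 = 1.1355; e_2·a_3 = (-0.4000)·(-3) + 0.5600·(-2) + 0.4267·0 + 0.5867·3 = 1.8402.
u_3 = a_3 − 1.1355·e_1 − 1.8402·e_2 = (-1.5270, -2.6622, -1.3378, 2.4730).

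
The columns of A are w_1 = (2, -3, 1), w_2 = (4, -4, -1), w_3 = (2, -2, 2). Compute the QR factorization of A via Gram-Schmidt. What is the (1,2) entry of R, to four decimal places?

w_1 = (2, -3, 1); ‖w_1‖ = 3.7417, so e_1 = (0.5345, -0.8018, 0.2673).
r_{12} = e_1·w_2 = 5.0780.

r_{12} = 5.0780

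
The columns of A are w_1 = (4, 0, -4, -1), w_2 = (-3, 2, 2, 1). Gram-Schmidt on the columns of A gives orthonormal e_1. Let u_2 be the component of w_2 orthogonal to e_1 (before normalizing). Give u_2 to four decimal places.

w_1 = (4, 0, -4, -1); ‖w_1‖ = 5.7446, so e_1 = (0.6963, 0.0000, -0.6963, -0.1741).
e_1·w_2 = 0.6963·(-3) + 0.0000·2 + (-0.6963)·2 + (-0.1741)·1 = -3.6556.
u_2 = w_2 + 3.6556·e_1 = (-0.4545, 2.0000, -0.5455, 0.3636).

u_2 = (-0.4545, 2.0000, -0.5455, 0.3636)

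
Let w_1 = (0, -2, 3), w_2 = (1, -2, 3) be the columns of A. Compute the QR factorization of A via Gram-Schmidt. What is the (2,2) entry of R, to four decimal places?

r_{22} = 1.0000

w_1 = (0, -2, 3); ‖w_1‖ = 3.6056, so e_1 = (0.0000, -0.5547, 0.8321).
e_1·w_2 = 0.0000·1 + (-0.5547)·(-2) + 0.8321·3 = 3.6056.
u_2 = w_2 − 3.6056·e_1 = (1.0000, 0.0000, 0.0000).
r_{22} = ‖u_2‖ = 1.0000.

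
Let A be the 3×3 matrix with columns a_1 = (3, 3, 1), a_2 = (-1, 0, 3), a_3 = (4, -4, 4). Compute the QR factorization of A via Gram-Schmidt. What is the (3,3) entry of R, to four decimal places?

r_{33} = 6.3842

a_1 = (3, 3, 1); ‖a_1‖ = 4.3589, so q_1 = (0.6882, 0.6882, 0.2294).
q_1·a_2 = 0.6882·(-1) + 0.6882·0 + 0.2294·3 = 0.0000.
u_2 = a_2 − 0.0000·q_1 = (-1.0000, 0.0000, 3.0000).
‖u_2‖ = 3.1623, so q_2 = (-0.3162, 0.0000, 0.9487).
q_1·a_3 = 0.6882·4 + 0.6882·(-4) + 0.2294·4 = 0.9177; q_2·a_3 = (-0.3162)·4 + (0.0000)·(-4) + 0.9487·4 = 2.5298.
u_3 = a_3 − 0.9177·q_1 − 2.5298·q_2 = (4.1684, -4.6316, 1.3895).
r_{33} = ‖u_3‖ = 6.3842.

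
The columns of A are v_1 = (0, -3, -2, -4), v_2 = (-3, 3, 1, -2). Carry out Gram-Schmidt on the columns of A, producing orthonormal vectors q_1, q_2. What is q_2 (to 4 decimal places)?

q_1 = v_1/‖v_1‖ = (0, -3, -2, -4)/5.3852 = (0.0000, -0.5571, -0.3714, -0.7428).
r_{12} = q_1·v_2 = -0.5571.
u_2 = v_2 + 0.5571·q_1 = (-3.0000, 2.6897, 0.7931, -2.4138).
‖u_2‖ = 4.7634, so q_2 = (-0.6298, 0.5647, 0.1665, -0.5067).

q_2 = (-0.6298, 0.5647, 0.1665, -0.5067)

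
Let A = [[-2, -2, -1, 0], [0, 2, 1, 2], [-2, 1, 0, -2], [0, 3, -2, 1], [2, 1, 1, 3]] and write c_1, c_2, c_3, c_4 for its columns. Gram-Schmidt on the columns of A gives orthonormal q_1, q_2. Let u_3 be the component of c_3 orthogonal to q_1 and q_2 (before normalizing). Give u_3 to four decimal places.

u_3 = (-0.5094, 1.2642, 0.8868, -1.6038, 0.3774)

c_1 = (-2, 0, -2, 0, 2); ‖c_1‖ = 3.4641, so q_1 = (-0.5774, 0.0000, -0.5774, 0.0000, 0.5774).
q_1·c_2 = (-0.5774)·(-2) + 0.0000·2 + (-0.5774)·1 + 0.0000·3 + 0.5774·1 = 1.1547.
u_2 = c_2 − 1.1547·q_1 = (-1.3333, 2.0000, 1.6667, 3.0000, 0.3333).
‖u_2‖ = 4.2032, so q_2 = (-0.3172, 0.4758, 0.3965, 0.7137, 0.0793).
q_1·c_3 = (-0.5774)·(-1) + 0.0000·1 + (-0.5774)·0 + 0.0000·(-2) + 0.5774·1 = 1.1547; q_2·c_3 = (-0.3172)·(-1) + 0.4758·1 + 0.3965·0 + 0.7137·(-2) + 0.0793·1 = -0.5551.
u_3 = c_3 − 1.1547·q_1 + 0.5551·q_2 = (-0.5094, 1.2642, 0.8868, -1.6038, 0.3774).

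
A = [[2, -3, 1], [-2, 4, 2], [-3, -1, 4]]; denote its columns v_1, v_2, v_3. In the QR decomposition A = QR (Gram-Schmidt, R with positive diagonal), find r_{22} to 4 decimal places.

r_{22} = 4.3454

v_1 = (2, -2, -3); ‖v_1‖ = 4.1231, so q_1 = (0.4851, -0.4851, -0.7276).
q_1·v_2 = 0.4851·(-3) + (-0.4851)·4 + (-0.7276)·(-1) = -2.6679.
u_2 = v_2 + 2.6679·q_1 = (-1.7059, 2.7059, -2.9412).
r_{22} = ‖u_2‖ = 4.3454.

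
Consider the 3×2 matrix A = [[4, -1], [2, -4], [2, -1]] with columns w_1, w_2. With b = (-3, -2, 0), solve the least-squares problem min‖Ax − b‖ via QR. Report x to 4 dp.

w_1 = (4, 2, 2); ‖w_1‖ = 4.8990, so e_1 = (0.8165, 0.4082, 0.4082).
e_1·w_2 = 0.8165·(-1) + 0.4082·(-4) + 0.4082·(-1) = -2.8577.
u_2 = w_2 + 2.8577·e_1 = (1.3333, -2.8333, 0.1667).
‖u_2‖ = 3.1358, so e_2 = (0.4252, -0.9035, 0.0531).
Qᵀb = (-3.2660, 0.5315).
Back-substitute: x_2 = 0.5315/3.1358 = 0.1695.
x_1 = (-3.2660 + 2.8577·0.1695)/4.8990 = -0.5678.

x = (-0.5678, 0.1695)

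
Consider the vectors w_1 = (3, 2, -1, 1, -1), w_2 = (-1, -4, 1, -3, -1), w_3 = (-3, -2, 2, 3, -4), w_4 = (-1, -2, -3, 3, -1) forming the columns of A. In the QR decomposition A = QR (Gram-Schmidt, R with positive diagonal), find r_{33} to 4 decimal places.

w_1 = (3, 2, -1, 1, -1); ‖w_1‖ = 4.0000, so e_1 = (0.7500, 0.5000, -0.2500, 0.2500, -0.2500).
e_1·w_2 = 0.7500·(-1) + 0.5000·(-4) + (-0.2500)·1 + 0.2500·(-3) + (-0.2500)·(-1) = -3.5000.
u_2 = w_2 + 3.5000·e_1 = (1.6250, -2.2500, 0.1250, -2.1250, -1.8750).
‖u_2‖ = 3.9686, so e_2 = (0.4095, -0.5669, 0.0315, -0.5354, -0.4725).
e_1·w_3 = 0.7500·(-3) + 0.5000·(-2) + (-0.2500)·2 + 0.2500·3 + (-0.2500)·(-4) = -2.0000; e_2·w_3 = 0.4095·(-3) + (-0.5669)·(-2) + 0.0315·2 + (-0.5354)·3 + (-0.4725)·(-4) = 0.2520.
u_3 = w_3 + 2.0000·e_1 − 0.2520·e_2 = (-1.6032, -0.8571, 1.4921, 3.6349, -4.3810).
r_{33} = ‖u_3‖ = 6.1593.

r_{33} = 6.1593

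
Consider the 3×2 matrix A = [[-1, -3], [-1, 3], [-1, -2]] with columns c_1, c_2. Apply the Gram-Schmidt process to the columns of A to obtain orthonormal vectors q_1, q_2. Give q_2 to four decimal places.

q_2 = (-0.5133, 0.8066, -0.2933)

c_1 = (-1, -1, -1); ‖c_1‖ = 1.7321, so q_1 = (-0.5774, -0.5774, -0.5774).
q_1·c_2 = (-0.5774)·(-3) + (-0.5774)·3 + (-0.5774)·(-2) = 1.1547.
u_2 = c_2 − 1.1547·q_1 = (-2.3333, 3.6667, -1.3333).
‖u_2‖ = 4.5461, so q_2 = (-0.5133, 0.8066, -0.2933).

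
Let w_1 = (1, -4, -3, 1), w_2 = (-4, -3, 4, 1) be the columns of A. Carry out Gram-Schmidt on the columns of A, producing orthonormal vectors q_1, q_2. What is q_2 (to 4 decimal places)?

w_1 = (1, -4, -3, 1); ‖w_1‖ = 5.1962, so q_1 = (0.1925, -0.7698, -0.5774, 0.1925).
q_1·w_2 = 0.1925·(-4) + (-0.7698)·(-3) + (-0.5774)·4 + 0.1925·1 = -0.5774.
u_2 = w_2 + 0.5774·q_1 = (-3.8889, -3.4444, 3.6667, 1.1111).
‖u_2‖ = 6.4550, so q_2 = (-0.6025, -0.5336, 0.5680, 0.1721).

q_2 = (-0.6025, -0.5336, 0.5680, 0.1721)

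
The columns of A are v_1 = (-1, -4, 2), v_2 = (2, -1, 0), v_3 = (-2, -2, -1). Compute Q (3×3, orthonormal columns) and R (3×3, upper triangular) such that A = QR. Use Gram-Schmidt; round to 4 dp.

v_1 = (-1, -4, 2); ‖v_1‖ = 4.5826, so q_1 = (-0.2182, -0.8729, 0.4364).
q_1·v_2 = (-0.2182)·2 + (-0.8729)·(-1) + 0.4364·0 = 0.4364.
u_2 = v_2 − 0.4364·q_1 = (2.0952, -0.6190, -0.1905).
‖u_2‖ = 2.1931, so q_2 = (0.9554, -0.2823, -0.0869).
q_1·v_3 = (-0.2182)·(-2) + (-0.8729)·(-2) + 0.4364·(-1) = 1.7457; q_2·v_3 = 0.9554·(-2) + (-0.2823)·(-2) + (-0.0869)·(-1) = -1.2594.
u_3 = v_3 − 1.7457·q_1 + 1.2594·q_2 = (-0.4158, -0.8317, -1.8713).
‖u_3‖ = 2.0896, so q_3 = (-0.1990, -0.3980, -0.8955).

Q = [[-0.2182, 0.9554, -0.1990], [-0.8729, -0.2823, -0.3980], [0.4364, -0.0869, -0.8955]], R = [[4.5826, 0.4364, 1.7457], [0.0000, 2.1931, -1.2594], [0.0000, 0.0000, 2.0896]]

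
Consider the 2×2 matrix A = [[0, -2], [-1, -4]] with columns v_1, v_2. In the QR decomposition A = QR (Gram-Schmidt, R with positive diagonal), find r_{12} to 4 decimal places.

v_1 = (0, -1); ‖v_1‖ = 1.0000, so e_1 = (0.0000, -1.0000).
r_{12} = e_1·v_2 = 4.0000.

r_{12} = 4.0000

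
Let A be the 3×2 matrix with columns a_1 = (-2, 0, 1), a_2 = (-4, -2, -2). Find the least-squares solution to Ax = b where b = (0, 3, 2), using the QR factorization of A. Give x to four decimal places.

x = (1.2857, -0.7381)

a_1 = (-2, 0, 1); ‖a_1‖ = 2.2361, so q_1 = (-0.8944, 0.0000, 0.4472).
q_1·a_2 = (-0.8944)·(-4) + 0.0000·(-2) + 0.4472·(-2) = 2.6833.
u_2 = a_2 − 2.6833·q_1 = (-1.6000, -2.0000, -3.2000).
‖u_2‖ = 4.0988, so q_2 = (-0.3904, -0.4880, -0.7807).
Qᵀb = (0.8944, -3.0253).
Back-substitute: x_2 = -3.0253/4.0988 = -0.7381.
x_1 = (0.8944 − 2.6833·(-0.7381))/2.2361 = 1.2857.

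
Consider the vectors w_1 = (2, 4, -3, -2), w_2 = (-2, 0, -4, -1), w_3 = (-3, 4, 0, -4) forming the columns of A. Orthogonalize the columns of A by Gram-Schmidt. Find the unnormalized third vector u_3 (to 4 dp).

q_1 = w_1/‖w_1‖ = (2, 4, -3, -2)/5.7446 = (0.3482, 0.6963, -0.5222, -0.3482).
r_{12} = q_1·w_2 = 1.7408.
u_2 = w_2 − 1.7408·q_1 = (-2.6061, -1.2121, -3.0909, -0.3939).
‖u_2‖ = 4.2391, so q_2 = (-0.6148, -0.2859, -0.7291, -0.0929).
r_{13} = q_1·w_3 = 3.1334; r_{23} = q_2·w_3 = 1.0723.
u_3 = w_3 − 3.1334·q_1 − 1.0723·q_2 = (-3.4317, 2.1248, 2.4182, -2.8094).

u_3 = (-3.4317, 2.1248, 2.4182, -2.8094)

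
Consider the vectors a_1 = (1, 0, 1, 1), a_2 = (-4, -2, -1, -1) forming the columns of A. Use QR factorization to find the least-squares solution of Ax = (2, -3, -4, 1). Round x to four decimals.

e_1 = a_1/‖a_1‖ = (1, 0, 1, 1)/1.7321 = (0.5774, 0.0000, 0.5774, 0.5774).
r_{12} = e_1·a_2 = -3.4641.
u_2 = a_2 + 3.4641·e_1 = (-2.0000, -2.0000, 1.0000, 1.0000).
‖u_2‖ = 3.1623, so e_2 = (-0.6325, -0.6325, 0.3162, 0.3162).
Qᵀb = (-0.5774, -0.3162).
Back-substitute: x_2 = -0.3162/3.1623 = -0.1000.
x_1 = (-0.5774 + 3.4641·(-0.1000))/1.7321 = -0.5333.

x = (-0.5333, -0.1000)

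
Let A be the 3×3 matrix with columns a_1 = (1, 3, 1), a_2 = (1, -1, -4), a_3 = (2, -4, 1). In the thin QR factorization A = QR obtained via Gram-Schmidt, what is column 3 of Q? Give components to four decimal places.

a_1 = (1, 3, 1); ‖a_1‖ = 3.3166, so e_1 = (0.3015, 0.9045, 0.3015).
e_1·a_2 = 0.3015·1 + 0.9045·(-1) + 0.3015·(-4) = -1.8091.
u_2 = a_2 + 1.8091·e_1 = (1.5455, 0.6364, -3.4545).
‖u_2‖ = 3.8376, so e_2 = (0.4027, 0.1658, -0.9002).
e_1·a_3 = 0.3015·2 + 0.9045·(-4) + 0.3015·1 = -2.7136; e_2·a_3 = 0.4027·2 + 0.1658·(-4) + (-0.9002)·1 = -0.7580.
u_3 = a_3 + 2.7136·e_1 + 0.7580·e_2 = (3.1235, -1.4198, 1.1358).
‖u_3‖ = 3.6141, so e_3 = (0.8642, -0.3928, 0.3143).

e_3 = (0.8642, -0.3928, 0.3143)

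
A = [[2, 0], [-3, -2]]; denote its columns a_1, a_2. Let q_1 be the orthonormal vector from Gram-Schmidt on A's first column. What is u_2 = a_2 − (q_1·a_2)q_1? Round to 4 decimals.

q_1 = a_1/‖a_1‖ = (2, -3)/3.6056 = (0.5547, -0.8321).
r_{12} = q_1·a_2 = 1.6641.
u_2 = a_2 − 1.6641·q_1 = (-0.9231, -0.6154).

u_2 = (-0.9231, -0.6154)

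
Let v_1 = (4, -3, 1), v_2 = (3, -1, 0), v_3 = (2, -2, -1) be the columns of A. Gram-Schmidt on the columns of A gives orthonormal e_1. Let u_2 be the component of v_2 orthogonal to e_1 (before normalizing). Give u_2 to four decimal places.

u_2 = (0.6923, 0.7308, -0.5769)

e_1 = v_1/‖v_1‖ = (4, -3, 1)/5.0990 = (0.7845, -0.5883, 0.1961).
r_{12} = e_1·v_2 = 2.9417.
u_2 = v_2 − 2.9417·e_1 = (0.6923, 0.7308, -0.5769).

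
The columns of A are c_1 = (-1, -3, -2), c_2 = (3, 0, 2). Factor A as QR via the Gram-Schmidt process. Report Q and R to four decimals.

c_1 = (-1, -3, -2); ‖c_1‖ = 3.7417, so q_1 = (-0.2673, -0.8018, -0.5345).
q_1·c_2 = (-0.2673)·3 + (-0.8018)·0 + (-0.5345)·2 = -1.8708.
u_2 = c_2 + 1.8708·q_1 = (2.5000, -1.5000, 1.0000).
‖u_2‖ = 3.0822, so q_2 = (0.8111, -0.4867, 0.3244).

Q = [[-0.2673, 0.8111], [-0.8018, -0.4867], [-0.5345, 0.3244]], R = [[3.7417, -1.8708], [0.0000, 3.0822]]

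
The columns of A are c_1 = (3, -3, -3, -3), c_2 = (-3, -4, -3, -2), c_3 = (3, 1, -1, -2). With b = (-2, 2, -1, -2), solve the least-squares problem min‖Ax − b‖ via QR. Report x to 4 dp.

q_1 = c_1/‖c_1‖ = (3, -3, -3, -3)/6.0000 = (0.5000, -0.5000, -0.5000, -0.5000).
r_{12} = q_1·c_2 = 3.0000.
u_2 = c_2 − 3.0000·q_1 = (-4.5000, -2.5000, -1.5000, -0.5000).
‖u_2‖ = 5.3852, so q_2 = (-0.8356, -0.4642, -0.2785, -0.0928).
r_{13} = q_1·c_3 = 2.5000; r_{23} = q_2·c_3 = -2.5069.
u_3 = c_3 − 2.5000·q_1 + 2.5069·q_2 = (-0.3448, 1.0862, -0.4483, -0.9828).
‖u_3‖ = 1.5702, so q_3 = (-0.2196, 0.6918, -0.2855, -0.6259).
Qᵀb = (-0.5000, 1.2070, 3.3600).
Back-substitute: x_3 = 3.3600/1.5702 = 2.1399.
x_2 = (1.2070 + 2.5069·2.1399)/5.3852 = 1.2203.
x_1 = (-0.5000 − 3.0000·1.2203 − 2.5000·2.1399)/6.0000 = -1.5851.

x = (-1.5851, 1.2203, 2.1399)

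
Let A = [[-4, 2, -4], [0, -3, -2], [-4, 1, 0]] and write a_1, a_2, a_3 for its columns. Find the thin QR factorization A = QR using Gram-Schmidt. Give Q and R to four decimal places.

a_1 = (-4, 0, -4); ‖a_1‖ = 5.6569, so q_1 = (-0.7071, 0.0000, -0.7071).
q_1·a_2 = (-0.7071)·2 + 0.0000·(-3) + (-0.7071)·1 = -2.1213.
u_2 = a_2 + 2.1213·q_1 = (0.5000, -3.0000, -0.5000).
‖u_2‖ = 3.0822, so q_2 = (0.1622, -0.9733, -0.1622).
q_1·a_3 = (-0.7071)·(-4) + 0.0000·(-2) + (-0.7071)·0 = 2.8284; q_2·a_3 = 0.1622·(-4) + (-0.9733)·(-2) + (-0.1622)·0 = 1.2978.
u_3 = a_3 − 2.8284·q_1 − 1.2978·q_2 = (-2.2105, -0.7368, 2.2105).
‖u_3‖ = 3.2118, so q_3 = (-0.6882, -0.2294, 0.6882).

Q = [[-0.7071, 0.1622, -0.6882], [0.0000, -0.9733, -0.2294], [-0.7071, -0.1622, 0.6882]], R = [[5.6569, -2.1213, 2.8284], [0.0000, 3.0822, 1.2978], [0.0000, 0.0000, 3.2118]]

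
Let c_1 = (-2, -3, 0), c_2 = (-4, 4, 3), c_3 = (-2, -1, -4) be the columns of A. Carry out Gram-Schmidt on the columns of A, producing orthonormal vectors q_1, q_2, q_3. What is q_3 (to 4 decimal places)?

q_3 = (-0.3958, 0.2639, -0.8796)

c_1 = (-2, -3, 0); ‖c_1‖ = 3.6056, so q_1 = (-0.5547, -0.8321, 0.0000).
q_1·c_2 = (-0.5547)·(-4) + (-0.8321)·4 + 0.0000·3 = -1.1094.
u_2 = c_2 + 1.1094·q_1 = (-4.6154, 3.0769, 3.0000).
‖u_2‖ = 6.3063, so q_2 = (-0.7319, 0.4879, 0.4757).
q_1·c_3 = (-0.5547)·(-2) + (-0.8321)·(-1) + 0.0000·(-4) = 1.9415; q_2·c_3 = (-0.7319)·(-2) + 0.4879·(-1) + 0.4757·(-4) = -0.9270.
u_3 = c_3 − 1.9415·q_1 + 0.9270·q_2 = (-1.6015, 1.0677, -3.5590).
‖u_3‖ = 4.0462, so q_3 = (-0.3958, 0.2639, -0.8796).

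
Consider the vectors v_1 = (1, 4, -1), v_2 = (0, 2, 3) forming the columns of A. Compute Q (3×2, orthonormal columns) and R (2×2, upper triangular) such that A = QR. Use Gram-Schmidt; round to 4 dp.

Q = [[0.2357, -0.0815], [0.9428, 0.2609], [-0.2357, 0.9619]], R = [[4.2426, 1.1785], [0.0000, 3.4075]]

v_1 = (1, 4, -1); ‖v_1‖ = 4.2426, so e_1 = (0.2357, 0.9428, -0.2357).
e_1·v_2 = 0.2357·0 + 0.9428·2 + (-0.2357)·3 = 1.1785.
u_2 = v_2 − 1.1785·e_1 = (-0.2778, 0.8889, 3.2778).
‖u_2‖ = 3.4075, so e_2 = (-0.0815, 0.2609, 0.9619).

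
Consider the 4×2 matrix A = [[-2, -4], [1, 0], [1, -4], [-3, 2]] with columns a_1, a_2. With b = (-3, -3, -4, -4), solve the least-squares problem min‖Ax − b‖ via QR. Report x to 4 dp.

x = (0.8134, 0.6007)

a_1 = (-2, 1, 1, -3); ‖a_1‖ = 3.8730, so e_1 = (-0.5164, 0.2582, 0.2582, -0.7746).
e_1·a_2 = (-0.5164)·(-4) + 0.2582·0 + 0.2582·(-4) + (-0.7746)·2 = -0.5164.
u_2 = a_2 + 0.5164·e_1 = (-4.2667, 0.1333, -3.8667, 1.6000).
‖u_2‖ = 5.9777, so e_2 = (-0.7138, 0.0223, -0.6468, 0.2677).
Qᵀb = (2.8402, 3.5911).
Back-substitute: x_2 = 3.5911/5.9777 = 0.6007.
x_1 = (2.8402 + 0.5164·0.6007)/3.8730 = 0.8134.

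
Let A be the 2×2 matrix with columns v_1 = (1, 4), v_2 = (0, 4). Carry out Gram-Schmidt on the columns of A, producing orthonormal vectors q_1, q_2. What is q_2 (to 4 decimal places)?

q_2 = (-0.9701, 0.2425)

q_1 = v_1/‖v_1‖ = (1, 4)/4.1231 = (0.2425, 0.9701).
r_{12} = q_1·v_2 = 3.8806.
u_2 = v_2 − 3.8806·q_1 = (-0.9412, 0.2353).
‖u_2‖ = 0.9701, so q_2 = (-0.9701, 0.2425).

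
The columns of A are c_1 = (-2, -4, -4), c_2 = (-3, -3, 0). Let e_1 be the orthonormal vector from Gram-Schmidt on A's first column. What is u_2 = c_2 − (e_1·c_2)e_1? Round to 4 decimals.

u_2 = (-2.0000, -1.0000, 2.0000)

e_1 = c_1/‖c_1‖ = (-2, -4, -4)/6.0000 = (-0.3333, -0.6667, -0.6667).
r_{12} = e_1·c_2 = 3.0000.
u_2 = c_2 − 3.0000·e_1 = (-2.0000, -1.0000, 2.0000).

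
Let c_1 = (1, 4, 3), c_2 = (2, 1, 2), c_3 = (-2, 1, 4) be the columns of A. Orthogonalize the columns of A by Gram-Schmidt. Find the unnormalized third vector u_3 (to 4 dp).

c_1 = (1, 4, 3); ‖c_1‖ = 5.0990, so q_1 = (0.1961, 0.7845, 0.5883).
q_1·c_2 = 0.1961·2 + 0.7845·1 + 0.5883·2 = 2.3534.
u_2 = c_2 − 2.3534·q_1 = (1.5385, -0.8462, 0.6154).
‖u_2‖ = 1.8605, so q_2 = (0.8269, -0.4548, 0.3308).
q_1·c_3 = 0.1961·(-2) + 0.7845·1 + 0.5883·4 = 2.7456; q_2·c_3 = 0.8269·(-2) + (-0.4548)·1 + 0.3308·4 = -0.7856.
u_3 = c_3 − 2.7456·q_1 + 0.7856·q_2 = (-1.8889, -1.5111, 2.6444).

u_3 = (-1.8889, -1.5111, 2.6444)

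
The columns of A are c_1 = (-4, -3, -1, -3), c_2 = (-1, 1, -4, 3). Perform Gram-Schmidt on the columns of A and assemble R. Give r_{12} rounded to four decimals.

r_{12} = -0.6761

c_1 = (-4, -3, -1, -3); ‖c_1‖ = 5.9161, so q_1 = (-0.6761, -0.5071, -0.1690, -0.5071).
r_{12} = q_1·c_2 = -0.6761.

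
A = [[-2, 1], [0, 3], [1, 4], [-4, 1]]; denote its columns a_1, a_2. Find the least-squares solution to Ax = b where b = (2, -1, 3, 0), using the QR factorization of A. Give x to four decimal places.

a_1 = (-2, 0, 1, -4); ‖a_1‖ = 4.5826, so q_1 = (-0.4364, 0.0000, 0.2182, -0.8729).
q_1·a_2 = (-0.4364)·1 + 0.0000·3 + 0.2182·4 + (-0.8729)·1 = -0.4364.
u_2 = a_2 + 0.4364·q_1 = (0.8095, 3.0000, 4.0952, 0.6190).
‖u_2‖ = 5.1778, so q_2 = (0.1563, 0.5794, 0.7909, 0.1196).
Qᵀb = (-0.2182, 2.1061).
Back-substitute: x_2 = 2.1061/5.1778 = 0.4067.
x_1 = (-0.2182 + 0.4364·0.4067)/4.5826 = -0.0089.

x = (-0.0089, 0.4067)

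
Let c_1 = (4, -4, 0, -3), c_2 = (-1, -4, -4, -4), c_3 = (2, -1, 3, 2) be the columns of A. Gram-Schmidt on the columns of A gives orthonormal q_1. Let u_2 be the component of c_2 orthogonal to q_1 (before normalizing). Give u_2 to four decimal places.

u_2 = (-3.3415, -1.6585, -4.0000, -2.2439)

q_1 = c_1/‖c_1‖ = (4, -4, 0, -3)/6.4031 = (0.6247, -0.6247, 0.0000, -0.4685).
r_{12} = q_1·c_2 = 3.7482.
u_2 = c_2 − 3.7482·q_1 = (-3.3415, -1.6585, -4.0000, -2.2439).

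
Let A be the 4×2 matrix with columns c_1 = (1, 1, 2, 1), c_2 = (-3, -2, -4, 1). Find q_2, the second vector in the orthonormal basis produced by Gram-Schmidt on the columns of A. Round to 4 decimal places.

q_2 = (-0.4187, -0.0930, -0.1861, 0.8840)

q_1 = c_1/‖c_1‖ = (1, 1, 2, 1)/2.6458 = (0.3780, 0.3780, 0.7559, 0.3780).
r_{12} = q_1·c_2 = -4.5356.
u_2 = c_2 + 4.5356·q_1 = (-1.2857, -0.2857, -0.5714, 2.7143).
‖u_2‖ = 3.0706, so q_2 = (-0.4187, -0.0930, -0.1861, 0.8840).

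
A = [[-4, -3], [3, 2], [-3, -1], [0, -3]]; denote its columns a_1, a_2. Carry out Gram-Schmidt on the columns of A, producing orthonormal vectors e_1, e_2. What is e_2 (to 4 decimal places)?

e_2 = (-0.1672, 0.0464, 0.2693, -0.9473)

a_1 = (-4, 3, -3, 0); ‖a_1‖ = 5.8310, so e_1 = (-0.6860, 0.5145, -0.5145, 0.0000).
e_1·a_2 = (-0.6860)·(-3) + 0.5145·2 + (-0.5145)·(-1) + 0.0000·(-3) = 3.6015.
u_2 = a_2 − 3.6015·e_1 = (-0.5294, 0.1471, 0.8529, -3.0000).
‖u_2‖ = 3.1669, so e_2 = (-0.1672, 0.0464, 0.2693, -0.9473).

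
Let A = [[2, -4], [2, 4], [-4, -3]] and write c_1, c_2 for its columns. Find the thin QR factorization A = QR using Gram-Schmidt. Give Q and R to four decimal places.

c_1 = (2, 2, -4); ‖c_1‖ = 4.8990, so q_1 = (0.4082, 0.4082, -0.8165).
q_1·c_2 = 0.4082·(-4) + 0.4082·4 + (-0.8165)·(-3) = 2.4495.
u_2 = c_2 − 2.4495·q_1 = (-5.0000, 3.0000, -1.0000).
‖u_2‖ = 5.9161, so q_2 = (-0.8452, 0.5071, -0.1690).

Q = [[0.4082, -0.8452], [0.4082, 0.5071], [-0.8165, -0.1690]], R = [[4.8990, 2.4495], [0.0000, 5.9161]]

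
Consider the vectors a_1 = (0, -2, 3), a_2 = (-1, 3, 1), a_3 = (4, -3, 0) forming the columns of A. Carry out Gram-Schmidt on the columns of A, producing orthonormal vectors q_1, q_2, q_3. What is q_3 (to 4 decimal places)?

q_1 = a_1/‖a_1‖ = (0, -2, 3)/3.6056 = (0.0000, -0.5547, 0.8321).
r_{12} = q_1·a_2 = -0.8321.
u_2 = a_2 + 0.8321·q_1 = (-1.0000, 2.5385, 1.6923).
‖u_2‖ = 3.2106, so q_2 = (-0.3115, 0.7907, 0.5271).
r_{13} = q_1·a_3 = 1.6641; r_{23} = q_2·a_3 = -3.6179.
u_3 = a_3 − 1.6641·q_1 + 3.6179·q_2 = (2.8731, 0.7836, 0.5224).
‖u_3‖ = 3.0235, so q_3 = (0.9503, 0.2592, 0.1728).

q_3 = (0.9503, 0.2592, 0.1728)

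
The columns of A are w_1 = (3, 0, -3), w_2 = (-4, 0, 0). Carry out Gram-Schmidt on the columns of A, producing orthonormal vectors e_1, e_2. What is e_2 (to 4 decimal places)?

e_1 = w_1/‖w_1‖ = (3, 0, -3)/4.2426 = (0.7071, 0.0000, -0.7071).
r_{12} = e_1·w_2 = -2.8284.
u_2 = w_2 + 2.8284·e_1 = (-2.0000, 0.0000, -2.0000).
‖u_2‖ = 2.8284, so e_2 = (-0.7071, 0.0000, -0.7071).

e_2 = (-0.7071, 0.0000, -0.7071)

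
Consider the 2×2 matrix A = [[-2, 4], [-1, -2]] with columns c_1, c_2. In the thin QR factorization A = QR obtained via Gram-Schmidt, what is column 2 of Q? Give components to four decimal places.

e_1 = c_1/‖c_1‖ = (-2, -1)/2.2361 = (-0.8944, -0.4472).
r_{12} = e_1·c_2 = -2.6833.
u_2 = c_2 + 2.6833·e_1 = (1.6000, -3.2000).
‖u_2‖ = 3.5777, so e_2 = (0.4472, -0.8944).

e_2 = (0.4472, -0.8944)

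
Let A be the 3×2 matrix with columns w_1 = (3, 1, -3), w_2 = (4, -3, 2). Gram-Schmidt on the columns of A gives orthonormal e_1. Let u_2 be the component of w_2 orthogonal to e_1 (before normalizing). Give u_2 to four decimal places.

w_1 = (3, 1, -3); ‖w_1‖ = 4.3589, so e_1 = (0.6882, 0.2294, -0.6882).
e_1·w_2 = 0.6882·4 + 0.2294·(-3) + (-0.6882)·2 = 0.6882.
u_2 = w_2 − 0.6882·e_1 = (3.5263, -3.1579, 2.4737).

u_2 = (3.5263, -3.1579, 2.4737)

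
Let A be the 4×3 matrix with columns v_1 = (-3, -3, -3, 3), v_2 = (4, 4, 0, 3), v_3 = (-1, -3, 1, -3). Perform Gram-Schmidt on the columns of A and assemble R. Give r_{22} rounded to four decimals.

r_{22} = 5.8949

v_1 = (-3, -3, -3, 3); ‖v_1‖ = 6.0000, so e_1 = (-0.5000, -0.5000, -0.5000, 0.5000).
e_1·v_2 = (-0.5000)·4 + (-0.5000)·4 + (-0.5000)·0 + 0.5000·3 = -2.5000.
u_2 = v_2 + 2.5000·e_1 = (2.7500, 2.7500, -1.2500, 4.2500).
r_{22} = ‖u_2‖ = 5.8949.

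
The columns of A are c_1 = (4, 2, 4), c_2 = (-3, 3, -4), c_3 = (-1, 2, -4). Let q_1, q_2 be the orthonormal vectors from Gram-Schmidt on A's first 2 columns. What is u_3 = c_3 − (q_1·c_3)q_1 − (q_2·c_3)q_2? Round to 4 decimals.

u_3 = (1.1892, -0.2378, -1.0703)

c_1 = (4, 2, 4); ‖c_1‖ = 6.0000, so q_1 = (0.6667, 0.3333, 0.6667).
q_1·c_2 = 0.6667·(-3) + 0.3333·3 + 0.6667·(-4) = -3.6667.
u_2 = c_2 + 3.6667·q_1 = (-0.5556, 4.2222, -1.5556).
‖u_2‖ = 4.5338, so q_2 = (-0.1225, 0.9313, -0.3431).
q_1·c_3 = 0.6667·(-1) + 0.3333·2 + 0.6667·(-4) = -2.6667; q_2·c_3 = (-0.1225)·(-1) + 0.9313·2 + (-0.3431)·(-4) = 3.3575.
u_3 = c_3 + 2.6667·q_1 − 3.3575·q_2 = (1.1892, -0.2378, -1.0703).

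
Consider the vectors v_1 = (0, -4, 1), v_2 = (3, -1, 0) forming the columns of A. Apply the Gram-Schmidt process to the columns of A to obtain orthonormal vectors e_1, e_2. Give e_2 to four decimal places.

v_1 = (0, -4, 1); ‖v_1‖ = 4.1231, so e_1 = (0.0000, -0.9701, 0.2425).
e_1·v_2 = 0.0000·3 + (-0.9701)·(-1) + 0.2425·0 = 0.9701.
u_2 = v_2 − 0.9701·e_1 = (3.0000, -0.0588, -0.2353).
‖u_2‖ = 3.0098, so e_2 = (0.9967, -0.0195, -0.0782).

e_2 = (0.9967, -0.0195, -0.0782)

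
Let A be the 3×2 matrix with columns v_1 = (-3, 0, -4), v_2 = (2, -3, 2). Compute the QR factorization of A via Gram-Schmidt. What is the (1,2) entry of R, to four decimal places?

r_{12} = -2.8000

v_1 = (-3, 0, -4); ‖v_1‖ = 5.0000, so e_1 = (-0.6000, 0.0000, -0.8000).
r_{12} = e_1·v_2 = -2.8000.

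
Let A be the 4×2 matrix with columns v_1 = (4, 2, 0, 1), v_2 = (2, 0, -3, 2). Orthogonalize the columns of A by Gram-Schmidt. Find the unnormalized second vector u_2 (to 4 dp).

u_2 = (0.0952, -0.9524, -3.0000, 1.5238)

q_1 = v_1/‖v_1‖ = (4, 2, 0, 1)/4.5826 = (0.8729, 0.4364, 0.0000, 0.2182).
r_{12} = q_1·v_2 = 2.1822.
u_2 = v_2 − 2.1822·q_1 = (0.0952, -0.9524, -3.0000, 1.5238).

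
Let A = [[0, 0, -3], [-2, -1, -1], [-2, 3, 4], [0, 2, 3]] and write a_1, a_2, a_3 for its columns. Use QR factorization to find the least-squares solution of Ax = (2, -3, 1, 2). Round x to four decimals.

q_1 = a_1/‖a_1‖ = (0, -2, -2, 0)/2.8284 = (0.0000, -0.7071, -0.7071, 0.0000).
r_{12} = q_1·a_2 = -1.4142.
u_2 = a_2 + 1.4142·q_1 = (0.0000, -2.0000, 2.0000, 2.0000).
‖u_2‖ = 3.4641, so q_2 = (0.0000, -0.5774, 0.5774, 0.5774).
r_{13} = q_1·a_3 = -2.1213; r_{23} = q_2·a_3 = 4.6188.
u_3 = a_3 + 2.1213·q_1 − 4.6188·q_2 = (-3.0000, 0.1667, -0.1667, 0.3333).
‖u_3‖ = 3.0277, so q_3 = (-0.9909, 0.0550, -0.0550, 0.1101).
Qᵀb = (1.4142, 3.4641, -1.9817).
Back-substitute: x_3 = -1.9817/3.0277 = -0.6545.
x_2 = (3.4641 − 4.6188·(-0.6545))/3.4641 = 1.8727.
x_1 = (1.4142 + 1.4142·1.8727 + 2.1213·(-0.6545))/2.8284 = 0.9455.

x = (0.9455, 1.8727, -0.6545)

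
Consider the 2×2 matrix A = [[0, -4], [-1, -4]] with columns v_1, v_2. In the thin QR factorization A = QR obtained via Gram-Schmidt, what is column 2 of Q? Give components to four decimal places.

q_1 = v_1/‖v_1‖ = (0, -1)/1.0000 = (0.0000, -1.0000).
r_{12} = q_1·v_2 = 4.0000.
u_2 = v_2 − 4.0000·q_1 = (-4.0000, 0.0000).
‖u_2‖ = 4.0000, so q_2 = (-1.0000, 0.0000).

q_2 = (-1.0000, 0.0000)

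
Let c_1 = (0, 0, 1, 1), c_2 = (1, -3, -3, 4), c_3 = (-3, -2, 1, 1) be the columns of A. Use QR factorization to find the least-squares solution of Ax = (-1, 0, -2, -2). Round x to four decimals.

x = (-2.2173, -0.0501, 0.2423)

c_1 = (0, 0, 1, 1); ‖c_1‖ = 1.4142, so e_1 = (0.0000, 0.0000, 0.7071, 0.7071).
e_1·c_2 = 0.0000·1 + 0.0000·(-3) + 0.7071·(-3) + 0.7071·4 = 0.7071.
u_2 = c_2 − 0.7071·e_1 = (1.0000, -3.0000, -3.5000, 3.5000).
‖u_2‖ = 5.8737, so e_2 = (0.1703, -0.5108, -0.5959, 0.5959).
e_1·c_3 = 0.0000·(-3) + 0.0000·(-2) + 0.7071·1 + 0.7071·1 = 1.4142; e_2·c_3 = 0.1703·(-3) + (-0.5108)·(-2) + (-0.5959)·1 + 0.5959·1 = 0.5108.
u_3 = c_3 − 1.4142·e_1 − 0.5108·e_2 = (-3.0870, -1.7391, 0.3043, -0.3043).
‖u_3‖ = 3.5692, so e_3 = (-0.8649, -0.4873, 0.0853, -0.0853).
Qᵀb = (-2.8284, -0.1703, 0.8649).
Back-substitute: x_3 = 0.8649/3.5692 = 0.2423.
x_2 = (-0.1703 − 0.5108·0.2423)/5.8737 = -0.0501.
x_1 = (-2.8284 − 0.7071·(-0.0501) − 1.4142·0.2423)/1.4142 = -2.2173.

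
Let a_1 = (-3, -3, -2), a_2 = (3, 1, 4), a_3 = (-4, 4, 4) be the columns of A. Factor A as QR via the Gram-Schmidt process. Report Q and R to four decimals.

q_1 = a_1/‖a_1‖ = (-3, -3, -2)/4.6904 = (-0.6396, -0.6396, -0.4264).
r_{12} = q_1·a_2 = -4.2640.
u_2 = a_2 + 4.2640·q_1 = (0.2727, -1.7273, 2.1818).
‖u_2‖ = 2.7961, so q_2 = (0.0975, -0.6177, 0.7803).
r_{13} = q_1·a_3 = -1.7056; r_{23} = q_2·a_3 = 0.2601.
u_3 = a_3 + 1.7056·q_1 − 0.2601·q_2 = (-5.1163, 3.0698, 3.0698).
‖u_3‖ = 6.7099, so q_3 = (-0.7625, 0.4575, 0.4575).

Q = [[-0.6396, 0.0975, -0.7625], [-0.6396, -0.6177, 0.4575], [-0.4264, 0.7803, 0.4575]], R = [[4.6904, -4.2640, -1.7056], [0.0000, 2.7961, 0.2601], [0.0000, 0.0000, 6.7099]]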